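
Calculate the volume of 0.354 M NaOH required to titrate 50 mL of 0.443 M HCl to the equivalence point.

At equivalence: moles acid = moles base. moles HCl = 0.443 × 50/1000 = 0.02215 mol. V_base = moles / 0.354 × 1000 = 62.6 mL.

V_{base} = 62.6 mL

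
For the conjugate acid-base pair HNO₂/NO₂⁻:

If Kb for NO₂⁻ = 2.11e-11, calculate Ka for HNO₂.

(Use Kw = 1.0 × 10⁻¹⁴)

For a conjugate pair Ka × Kb = Kw, so Ka = Kw/Kb = 1.0 × 10⁻¹⁴ / 2.11e-11 = 4.74e-04.

K_a = 4.74e-04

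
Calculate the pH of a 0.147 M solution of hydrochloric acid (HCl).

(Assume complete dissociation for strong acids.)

[H⁺] = 0.147 M for strong acid. pH = -log[H⁺] = -log(0.147)

pH = 0.83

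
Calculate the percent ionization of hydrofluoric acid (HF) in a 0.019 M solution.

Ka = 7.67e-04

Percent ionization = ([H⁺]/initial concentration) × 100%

Using Ka equilibrium: x² + Ka×x - Ka×C = 0. Solving: [H⁺] = 3.4532e-03. Percent = (3.4532e-03/0.019) × 100

Percent ionization = 18.2%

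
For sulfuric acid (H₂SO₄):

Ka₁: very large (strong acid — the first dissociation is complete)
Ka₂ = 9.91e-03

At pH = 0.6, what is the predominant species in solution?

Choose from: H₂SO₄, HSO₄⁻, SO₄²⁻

The first dissociation is complete, so H₂SO₄ itself is never the predominant species in water; pKa₂ = -log(9.91e-03) = 2.00. For a polyprotic acid the predominant species crosses at each pKa: below pKa_n the protonated form dominates, above it the deprotonated form does. At pH = 0.6, the predominant species is HSO₄⁻.

HSO₄⁻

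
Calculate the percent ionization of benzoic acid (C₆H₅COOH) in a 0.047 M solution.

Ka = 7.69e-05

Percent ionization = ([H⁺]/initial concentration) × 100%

Using Ka equilibrium: x² + Ka×x - Ka×C = 0. Solving: [H⁺] = 1.8631e-03. Percent = (1.8631e-03/0.047) × 100

Percent ionization = 3.96%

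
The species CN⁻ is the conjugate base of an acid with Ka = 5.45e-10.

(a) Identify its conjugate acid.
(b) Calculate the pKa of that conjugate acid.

(a) The conjugate acid is formed by adding one H⁺ to CN⁻, giving HCN. (b) pKa = -log(Ka) = -log(5.45e-10) = 9.26.

Conjugate acid: HCN; pK_a = 9.26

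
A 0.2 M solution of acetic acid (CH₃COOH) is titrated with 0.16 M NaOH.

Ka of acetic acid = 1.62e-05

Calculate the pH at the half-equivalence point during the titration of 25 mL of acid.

At half-equivalence [HA] = [A⁻], so Henderson-Hasselbalch gives pH = pKa = -log(1.62e-05) = 4.79.

pH = pKa = 4.79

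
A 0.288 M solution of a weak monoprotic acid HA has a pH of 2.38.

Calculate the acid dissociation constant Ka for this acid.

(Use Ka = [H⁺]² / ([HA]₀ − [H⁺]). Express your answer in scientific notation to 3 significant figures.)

[H⁺] = 10^(−pH) = 10^(−2.38) = 4.169e-03 M. For HA ⇌ H⁺ + A⁻, Ka = [H⁺][A⁻]/[HA] = [H⁺]² / ([HA]₀ − [H⁺]) = (4.169e-03)² / (0.288 − 4.169e-03) = 6.12e-05.

K_a = 6.12e-05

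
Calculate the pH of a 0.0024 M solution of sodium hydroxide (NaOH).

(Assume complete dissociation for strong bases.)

[OH⁻] = 0.0024 M for strong base. pOH = -log[OH⁻] = 2.62, pH = 14 - pOH

pH = 11.38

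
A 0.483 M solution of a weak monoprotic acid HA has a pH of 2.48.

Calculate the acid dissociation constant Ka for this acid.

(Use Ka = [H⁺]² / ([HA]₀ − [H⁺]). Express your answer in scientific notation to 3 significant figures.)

[H⁺] = 10^(−pH) = 10^(−2.48) = 3.311e-03 M. For HA ⇌ H⁺ + A⁻, Ka = [H⁺][A⁻]/[HA] = [H⁺]² / ([HA]₀ − [H⁺]) = (3.311e-03)² / (0.483 − 3.311e-03) = 2.29e-05.

K_a = 2.29e-05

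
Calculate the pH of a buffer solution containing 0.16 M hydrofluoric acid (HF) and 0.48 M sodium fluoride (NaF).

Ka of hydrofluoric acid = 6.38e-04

pKa = -log(6.38e-04) = 3.20. pH = pKa + log([A⁻]/[HA]) = 3.20 + log(0.48/0.16)

pH = 3.67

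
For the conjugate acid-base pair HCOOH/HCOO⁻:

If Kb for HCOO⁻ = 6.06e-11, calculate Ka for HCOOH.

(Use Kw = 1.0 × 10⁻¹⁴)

For a conjugate pair Ka × Kb = Kw, so Ka = Kw/Kb = 1.0 × 10⁻¹⁴ / 6.06e-11 = 1.65e-04.

K_a = 1.65e-04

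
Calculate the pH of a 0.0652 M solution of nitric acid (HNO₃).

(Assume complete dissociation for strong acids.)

[H⁺] = 0.0652 M for strong acid. pH = -log[H⁺] = -log(0.0652)

pH = 1.19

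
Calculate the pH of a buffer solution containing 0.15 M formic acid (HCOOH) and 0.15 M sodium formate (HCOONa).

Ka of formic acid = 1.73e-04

pKa = -log(1.73e-04) = 3.76. pH = pKa + log([A⁻]/[HA]) = 3.76 + log(0.15/0.15)

pH = 3.76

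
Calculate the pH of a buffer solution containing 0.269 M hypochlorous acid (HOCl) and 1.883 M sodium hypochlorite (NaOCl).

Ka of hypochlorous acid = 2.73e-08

pKa = -log(2.73e-08) = 7.56. pH = pKa + log([A⁻]/[HA]) = 7.56 + log(1.883/0.269)

pH = 8.41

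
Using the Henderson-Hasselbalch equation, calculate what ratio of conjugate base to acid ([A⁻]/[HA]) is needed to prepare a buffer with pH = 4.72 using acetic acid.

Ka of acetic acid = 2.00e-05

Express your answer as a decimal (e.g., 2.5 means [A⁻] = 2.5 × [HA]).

pKa = -log(2.00e-05) = 4.6990. pH = pKa + log([A⁻]/[HA]), so log([A⁻]/[HA]) = pH − pKa = 4.72 − 4.6990 = 0.0210. [A⁻]/[HA] = 10^(0.0210) = 1.05

[A⁻]/[HA] = 1.05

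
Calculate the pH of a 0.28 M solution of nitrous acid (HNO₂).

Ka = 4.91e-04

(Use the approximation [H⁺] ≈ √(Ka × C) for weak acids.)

[H⁺] = √(Ka × C) = √(4.91e-04 × 0.28) = 1.1725e-02. pH = -log(1.1725e-02)

pH = 1.93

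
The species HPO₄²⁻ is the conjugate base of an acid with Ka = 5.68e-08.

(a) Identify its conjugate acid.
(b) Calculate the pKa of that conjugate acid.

(a) The conjugate acid is formed by adding one H⁺ to HPO₄²⁻, giving H₂PO₄⁻. (b) pKa = -log(Ka) = -log(5.68e-08) = 7.25.

Conjugate acid: H₂PO₄⁻; pK_a = 7.25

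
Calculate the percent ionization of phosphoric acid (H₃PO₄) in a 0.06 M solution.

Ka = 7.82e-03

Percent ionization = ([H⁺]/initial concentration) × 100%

Using Ka equilibrium: x² + Ka×x - Ka×C = 0. Solving: [H⁺] = 1.8101e-02. Percent = (1.8101e-02/0.06) × 100

Percent ionization = 30.2%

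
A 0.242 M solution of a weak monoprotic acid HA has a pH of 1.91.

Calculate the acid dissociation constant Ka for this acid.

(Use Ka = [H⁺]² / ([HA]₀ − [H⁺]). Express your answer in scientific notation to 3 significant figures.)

[H⁺] = 10^(−pH) = 10^(−1.91) = 1.230e-02 M. For HA ⇌ H⁺ + A⁻, Ka = [H⁺][A⁻]/[HA] = [H⁺]² / ([HA]₀ − [H⁺]) = (1.230e-02)² / (0.242 − 1.230e-02) = 6.59e-04.

K_a = 6.59e-04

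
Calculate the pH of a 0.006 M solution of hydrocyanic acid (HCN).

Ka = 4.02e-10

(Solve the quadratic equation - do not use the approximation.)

x² + Ka×x - Ka×C = 0. Using quadratic formula: [H⁺] = 1.5529e-06

pH = 5.81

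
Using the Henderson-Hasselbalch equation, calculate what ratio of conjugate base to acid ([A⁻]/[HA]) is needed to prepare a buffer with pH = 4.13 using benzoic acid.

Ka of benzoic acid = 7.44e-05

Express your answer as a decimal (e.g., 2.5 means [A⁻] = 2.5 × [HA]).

pKa = -log(7.44e-05) = 4.1284. pH = pKa + log([A⁻]/[HA]), so log([A⁻]/[HA]) = pH − pKa = 4.13 − 4.1284 = 0.0016. [A⁻]/[HA] = 10^(0.0016) = 1.00

[A⁻]/[HA] = 1.00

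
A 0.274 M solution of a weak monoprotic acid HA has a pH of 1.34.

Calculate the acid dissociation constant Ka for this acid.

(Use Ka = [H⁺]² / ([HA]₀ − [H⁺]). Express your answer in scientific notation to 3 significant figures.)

[H⁺] = 10^(−pH) = 10^(−1.34) = 4.571e-02 M. For HA ⇌ H⁺ + A⁻, Ka = [H⁺][A⁻]/[HA] = [H⁺]² / ([HA]₀ − [H⁺]) = (4.571e-02)² / (0.274 − 4.571e-02) = 9.15e-03.

K_a = 9.15e-03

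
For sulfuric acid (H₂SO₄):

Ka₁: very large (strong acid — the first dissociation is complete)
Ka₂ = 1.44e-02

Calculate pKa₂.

pKa₂ = -log(Ka₂) = -log(1.44e-02) = 1.84.

pK_{a2} = 1.84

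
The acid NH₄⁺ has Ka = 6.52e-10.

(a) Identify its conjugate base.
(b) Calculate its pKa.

(a) The conjugate base is formed by removing one H⁺ from NH₄⁺, giving NH₃. (b) pKa = -log(Ka) = -log(6.52e-10) = 9.19.

Conjugate base: NH₃; pK_a = 9.19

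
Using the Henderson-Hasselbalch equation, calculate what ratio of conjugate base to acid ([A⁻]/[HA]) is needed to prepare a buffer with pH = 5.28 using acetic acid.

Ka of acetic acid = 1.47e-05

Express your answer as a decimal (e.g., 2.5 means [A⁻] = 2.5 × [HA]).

pKa = -log(1.47e-05) = 4.8327. pH = pKa + log([A⁻]/[HA]), so log([A⁻]/[HA]) = pH − pKa = 5.28 − 4.8327 = 0.4473. [A⁻]/[HA] = 10^(0.4473) = 2.80

[A⁻]/[HA] = 2.80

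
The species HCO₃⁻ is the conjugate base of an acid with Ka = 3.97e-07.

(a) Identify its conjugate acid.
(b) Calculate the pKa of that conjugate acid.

(a) The conjugate acid is formed by adding one H⁺ to HCO₃⁻, giving H₂CO₃. (b) pKa = -log(Ka) = -log(3.97e-07) = 6.40.

Conjugate acid: H₂CO₃; pK_a = 6.40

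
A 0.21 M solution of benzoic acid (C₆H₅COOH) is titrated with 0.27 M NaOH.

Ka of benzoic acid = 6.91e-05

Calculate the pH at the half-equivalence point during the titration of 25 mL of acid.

At half-equivalence [HA] = [A⁻], so Henderson-Hasselbalch gives pH = pKa = -log(6.91e-05) = 4.16.

pH = pKa = 4.16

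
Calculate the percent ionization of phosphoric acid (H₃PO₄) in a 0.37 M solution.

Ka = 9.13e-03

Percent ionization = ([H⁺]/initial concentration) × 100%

Using Ka equilibrium: x² + Ka×x - Ka×C = 0. Solving: [H⁺] = 5.3735e-02. Percent = (5.3735e-02/0.37) × 100

Percent ionization = 14.5%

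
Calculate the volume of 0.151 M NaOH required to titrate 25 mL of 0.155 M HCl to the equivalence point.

At equivalence: moles acid = moles base. moles HCl = 0.155 × 25/1000 = 0.003875 mol. V_base = moles / 0.151 × 1000 = 25.7 mL.

V_{base} = 25.7 mL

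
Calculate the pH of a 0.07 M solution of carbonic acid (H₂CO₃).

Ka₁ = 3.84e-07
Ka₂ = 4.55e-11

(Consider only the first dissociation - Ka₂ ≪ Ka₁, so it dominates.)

First dissociation dominates. From Ka₁ = [H⁺][HA⁻]/[H₂A], x² + Ka₁·x − Ka₁·C = 0 with C = 0.07 M and Ka₁ = 3.84e-07. Solving: [H⁺] = (−Ka₁ + √(Ka₁² + 4·Ka₁·C)) / 2 = 1.6376e-04 M. pH = -log(1.6376e-04) = 3.79.

pH = 3.79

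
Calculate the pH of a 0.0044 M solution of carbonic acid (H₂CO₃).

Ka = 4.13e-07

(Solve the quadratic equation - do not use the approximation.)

x² + Ka×x - Ka×C = 0. Using quadratic formula: [H⁺] = 4.2423e-05

pH = 4.37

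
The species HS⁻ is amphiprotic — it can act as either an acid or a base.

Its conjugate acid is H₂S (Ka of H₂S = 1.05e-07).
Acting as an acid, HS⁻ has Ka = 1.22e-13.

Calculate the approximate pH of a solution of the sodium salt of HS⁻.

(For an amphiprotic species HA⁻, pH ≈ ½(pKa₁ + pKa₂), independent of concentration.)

pKa₁ = -log(1.05e-07) = 6.98; pKa₂ = -log(1.22e-13) = 12.91. For an amphiprotic species, pH ≈ ½(pKa₁ + pKa₂) = ½(6.98 + 12.91) = 9.95.

pH = 9.95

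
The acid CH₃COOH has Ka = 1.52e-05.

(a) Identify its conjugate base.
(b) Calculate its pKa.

(a) The conjugate base is formed by removing one H⁺ from CH₃COOH, giving CH₃COO⁻. (b) pKa = -log(Ka) = -log(1.52e-05) = 4.82.

Conjugate base: CH₃COO⁻; pK_a = 4.82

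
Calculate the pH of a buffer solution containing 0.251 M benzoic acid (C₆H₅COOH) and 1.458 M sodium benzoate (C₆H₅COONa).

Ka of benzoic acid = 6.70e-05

pKa = -log(6.70e-05) = 4.17. pH = pKa + log([A⁻]/[HA]) = 4.17 + log(1.458/0.251)

pH = 4.94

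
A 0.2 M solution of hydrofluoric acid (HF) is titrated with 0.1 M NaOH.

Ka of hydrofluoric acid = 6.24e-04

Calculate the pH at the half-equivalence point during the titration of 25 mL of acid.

At half-equivalence [HA] = [A⁻], so Henderson-Hasselbalch gives pH = pKa = -log(6.24e-04) = 3.20.

pH = pKa = 3.20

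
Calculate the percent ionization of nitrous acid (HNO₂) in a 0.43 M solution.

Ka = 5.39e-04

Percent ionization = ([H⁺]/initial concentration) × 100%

Using Ka equilibrium: x² + Ka×x - Ka×C = 0. Solving: [H⁺] = 1.4957e-02. Percent = (1.4957e-02/0.43) × 100

Percent ionization = 3.48%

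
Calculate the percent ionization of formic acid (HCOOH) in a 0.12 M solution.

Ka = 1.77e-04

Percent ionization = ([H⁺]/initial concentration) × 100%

Using Ka equilibrium: x² + Ka×x - Ka×C = 0. Solving: [H⁺] = 4.5210e-03. Percent = (4.5210e-03/0.12) × 100

Percent ionization = 3.77%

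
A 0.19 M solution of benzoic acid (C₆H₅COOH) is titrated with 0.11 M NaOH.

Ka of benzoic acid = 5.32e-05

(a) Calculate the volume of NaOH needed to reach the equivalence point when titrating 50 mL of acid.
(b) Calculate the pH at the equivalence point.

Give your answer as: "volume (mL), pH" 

moles acid = 0.19 × 50/1000 = 0.0095 mol; V_base = moles/0.11 × 1000 = 86.4 mL. At equivalence only the conjugate base is present: [A⁻] = 0.0095/0.136 = 6.9667e-02 M. Kb = Kw/Ka = 1.88e-10; [OH⁻] = √(Kb × [A⁻]) = 3.6187e-06; pOH = 5.44; pH = 14 - pOH = 8.56.

V = 86.4 mL, pH = 8.56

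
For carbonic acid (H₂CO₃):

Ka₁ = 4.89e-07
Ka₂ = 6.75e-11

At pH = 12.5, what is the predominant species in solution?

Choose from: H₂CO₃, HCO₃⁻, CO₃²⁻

pKa₁ = 6.31, pKa₂ = 10.17. For a polyprotic acid the predominant species crosses at each pKa: below pKa_n the protonated form dominates, above it the deprotonated form does. At pH = 12.5, the predominant species is CO₃²⁻.

CO₃²⁻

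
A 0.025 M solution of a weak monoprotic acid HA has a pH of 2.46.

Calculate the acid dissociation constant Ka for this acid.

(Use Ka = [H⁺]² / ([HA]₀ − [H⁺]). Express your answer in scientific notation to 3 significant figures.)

[H⁺] = 10^(−pH) = 10^(−2.46) = 3.467e-03 M. For HA ⇌ H⁺ + A⁻, Ka = [H⁺][A⁻]/[HA] = [H⁺]² / ([HA]₀ − [H⁺]) = (3.467e-03)² / (0.025 − 3.467e-03) = 5.58e-04.

K_a = 5.58e-04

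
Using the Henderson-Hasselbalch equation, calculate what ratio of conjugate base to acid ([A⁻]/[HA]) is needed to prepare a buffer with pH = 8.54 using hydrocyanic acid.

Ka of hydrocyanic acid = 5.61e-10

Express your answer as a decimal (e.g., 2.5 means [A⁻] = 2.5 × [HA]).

pKa = -log(5.61e-10) = 9.2510. pH = pKa + log([A⁻]/[HA]), so log([A⁻]/[HA]) = pH − pKa = 8.54 − 9.2510 = -0.7110. [A⁻]/[HA] = 10^(-0.7110) = 0.195

[A⁻]/[HA] = 0.195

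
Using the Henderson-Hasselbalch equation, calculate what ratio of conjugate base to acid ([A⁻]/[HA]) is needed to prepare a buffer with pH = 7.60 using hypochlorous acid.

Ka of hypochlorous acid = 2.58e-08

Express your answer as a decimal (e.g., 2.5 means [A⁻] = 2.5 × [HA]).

pKa = -log(2.58e-08) = 7.5884. pH = pKa + log([A⁻]/[HA]), so log([A⁻]/[HA]) = pH − pKa = 7.60 − 7.5884 = 0.0116. [A⁻]/[HA] = 10^(0.0116) = 1.03

[A⁻]/[HA] = 1.03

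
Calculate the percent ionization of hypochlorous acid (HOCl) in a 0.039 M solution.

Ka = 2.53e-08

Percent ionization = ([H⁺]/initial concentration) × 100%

Using Ka equilibrium: x² + Ka×x - Ka×C = 0. Solving: [H⁺] = 3.1399e-05. Percent = (3.1399e-05/0.039) × 100

Percent ionization = 0.0805%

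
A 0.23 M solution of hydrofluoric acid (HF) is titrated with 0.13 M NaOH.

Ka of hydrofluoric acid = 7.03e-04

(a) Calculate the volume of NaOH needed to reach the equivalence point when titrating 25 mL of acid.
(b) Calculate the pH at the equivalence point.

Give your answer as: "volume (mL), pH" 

moles acid = 0.23 × 25/1000 = 0.00575 mol; V_base = moles/0.13 × 1000 = 44.2 mL. At equivalence only the conjugate base is present: [A⁻] = 0.00575/0.069 = 8.3056e-02 M. Kb = Kw/Ka = 1.42e-11; [OH⁻] = √(Kb × [A⁻]) = 1.0869e-06; pOH = 5.96; pH = 14 - pOH = 8.04.

V = 44.2 mL, pH = 8.04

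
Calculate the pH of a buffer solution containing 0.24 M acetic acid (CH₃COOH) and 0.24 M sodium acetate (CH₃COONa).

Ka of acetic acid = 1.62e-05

pKa = -log(1.62e-05) = 4.79. pH = pKa + log([A⁻]/[HA]) = 4.79 + log(0.24/0.24)

pH = 4.79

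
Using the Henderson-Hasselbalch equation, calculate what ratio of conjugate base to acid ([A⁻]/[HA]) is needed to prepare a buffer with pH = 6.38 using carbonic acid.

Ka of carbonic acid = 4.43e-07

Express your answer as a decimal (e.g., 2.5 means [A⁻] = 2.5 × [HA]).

pKa = -log(4.43e-07) = 6.3536. pH = pKa + log([A⁻]/[HA]), so log([A⁻]/[HA]) = pH − pKa = 6.38 − 6.3536 = 0.0264. [A⁻]/[HA] = 10^(0.0264) = 1.06

[A⁻]/[HA] = 1.06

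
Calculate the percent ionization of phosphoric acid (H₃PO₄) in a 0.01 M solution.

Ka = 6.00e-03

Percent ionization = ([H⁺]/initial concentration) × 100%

Using Ka equilibrium: x² + Ka×x - Ka×C = 0. Solving: [H⁺] = 5.3066e-03. Percent = (5.3066e-03/0.01) × 100

Percent ionization = 53.1%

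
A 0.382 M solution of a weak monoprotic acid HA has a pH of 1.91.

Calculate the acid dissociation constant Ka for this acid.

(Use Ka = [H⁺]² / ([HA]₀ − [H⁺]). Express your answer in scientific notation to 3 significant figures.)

[H⁺] = 10^(−pH) = 10^(−1.91) = 1.230e-02 M. For HA ⇌ H⁺ + A⁻, Ka = [H⁺][A⁻]/[HA] = [H⁺]² / ([HA]₀ − [H⁺]) = (1.230e-02)² / (0.382 − 1.230e-02) = 4.09e-04.

K_a = 4.09e-04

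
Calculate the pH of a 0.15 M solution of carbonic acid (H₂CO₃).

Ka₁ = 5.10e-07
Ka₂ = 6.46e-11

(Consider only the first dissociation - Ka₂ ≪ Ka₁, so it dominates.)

First dissociation dominates. From Ka₁ = [H⁺][HA⁻]/[H₂A], x² + Ka₁·x − Ka₁·C = 0 with C = 0.15 M and Ka₁ = 5.10e-07. Solving: [H⁺] = (−Ka₁ + √(Ka₁² + 4·Ka₁·C)) / 2 = 2.7633e-04 M. pH = -log(2.7633e-04) = 3.56.

pH = 3.56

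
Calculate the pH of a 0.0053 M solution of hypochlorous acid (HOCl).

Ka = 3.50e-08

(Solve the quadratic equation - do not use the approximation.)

x² + Ka×x - Ka×C = 0. Using quadratic formula: [H⁺] = 1.3602e-05

pH = 4.87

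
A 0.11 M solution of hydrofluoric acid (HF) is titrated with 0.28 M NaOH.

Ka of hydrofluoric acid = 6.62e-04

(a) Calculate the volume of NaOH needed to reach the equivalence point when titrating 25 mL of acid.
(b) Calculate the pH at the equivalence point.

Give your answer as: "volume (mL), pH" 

moles acid = 0.11 × 25/1000 = 0.00275 mol; V_base = moles/0.28 × 1000 = 9.8 mL. At equivalence only the conjugate base is present: [A⁻] = 0.00275/0.035 = 7.8974e-02 M. Kb = Kw/Ka = 1.51e-11; [OH⁻] = √(Kb × [A⁻]) = 1.0922e-06; pOH = 5.96; pH = 14 - pOH = 8.04.

V = 9.8 mL, pH = 8.04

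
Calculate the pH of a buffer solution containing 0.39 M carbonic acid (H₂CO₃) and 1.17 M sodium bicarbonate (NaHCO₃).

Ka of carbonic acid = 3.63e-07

pKa = -log(3.63e-07) = 6.44. pH = pKa + log([A⁻]/[HA]) = 6.44 + log(1.17/0.39)

pH = 6.92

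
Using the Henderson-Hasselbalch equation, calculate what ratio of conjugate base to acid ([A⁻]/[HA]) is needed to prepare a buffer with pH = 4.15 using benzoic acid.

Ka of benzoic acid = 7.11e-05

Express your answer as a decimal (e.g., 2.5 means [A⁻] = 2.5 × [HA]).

pKa = -log(7.11e-05) = 4.1481. pH = pKa + log([A⁻]/[HA]), so log([A⁻]/[HA]) = pH − pKa = 4.15 − 4.1481 = 0.0019. [A⁻]/[HA] = 10^(0.0019) = 1.00

[A⁻]/[HA] = 1.00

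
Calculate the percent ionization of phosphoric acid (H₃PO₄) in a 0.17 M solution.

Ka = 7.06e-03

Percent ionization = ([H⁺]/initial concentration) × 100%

Using Ka equilibrium: x² + Ka×x - Ka×C = 0. Solving: [H⁺] = 3.1293e-02. Percent = (3.1293e-02/0.17) × 100

Percent ionization = 18.4%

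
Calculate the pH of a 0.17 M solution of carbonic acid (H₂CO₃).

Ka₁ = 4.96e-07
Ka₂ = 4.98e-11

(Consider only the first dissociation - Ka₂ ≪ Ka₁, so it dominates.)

First dissociation dominates. From Ka₁ = [H⁺][HA⁻]/[H₂A], x² + Ka₁·x − Ka₁·C = 0 with C = 0.17 M and Ka₁ = 4.96e-07. Solving: [H⁺] = (−Ka₁ + √(Ka₁² + 4·Ka₁·C)) / 2 = 2.9013e-04 M. pH = -log(2.9013e-04) = 3.54.

pH = 3.54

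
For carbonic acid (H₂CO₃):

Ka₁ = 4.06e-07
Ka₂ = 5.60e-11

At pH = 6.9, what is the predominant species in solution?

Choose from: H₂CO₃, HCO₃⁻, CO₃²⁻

pKa₁ = 6.39, pKa₂ = 10.25. For a polyprotic acid the predominant species crosses at each pKa: below pKa_n the protonated form dominates, above it the deprotonated form does. At pH = 6.9, the predominant species is HCO₃⁻.

HCO₃⁻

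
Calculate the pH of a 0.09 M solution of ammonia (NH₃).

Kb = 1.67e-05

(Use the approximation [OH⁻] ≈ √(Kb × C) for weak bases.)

[OH⁻] = √(Kb × C) = √(1.67e-05 × 0.09) = 1.2260e-03. pOH = 2.91, pH = 14 - pOH

pH = 11.09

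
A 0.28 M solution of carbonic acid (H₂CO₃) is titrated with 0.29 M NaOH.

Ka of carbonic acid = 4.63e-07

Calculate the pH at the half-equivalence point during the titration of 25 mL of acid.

At half-equivalence [HA] = [A⁻], so Henderson-Hasselbalch gives pH = pKa = -log(4.63e-07) = 6.33.

pH = pKa = 6.33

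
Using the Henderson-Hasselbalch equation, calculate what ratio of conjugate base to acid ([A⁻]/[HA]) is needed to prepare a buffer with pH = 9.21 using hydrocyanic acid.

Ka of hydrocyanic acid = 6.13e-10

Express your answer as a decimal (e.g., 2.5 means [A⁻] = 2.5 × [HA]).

pKa = -log(6.13e-10) = 9.2125. pH = pKa + log([A⁻]/[HA]), so log([A⁻]/[HA]) = pH − pKa = 9.21 − 9.2125 = -0.0025. [A⁻]/[HA] = 10^(-0.0025) = 0.994

[A⁻]/[HA] = 0.994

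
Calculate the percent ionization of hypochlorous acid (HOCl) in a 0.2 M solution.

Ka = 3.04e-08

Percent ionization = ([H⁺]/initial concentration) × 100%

Using Ka equilibrium: x² + Ka×x - Ka×C = 0. Solving: [H⁺] = 7.7959e-05. Percent = (7.7959e-05/0.2) × 100

Percent ionization = 0.039%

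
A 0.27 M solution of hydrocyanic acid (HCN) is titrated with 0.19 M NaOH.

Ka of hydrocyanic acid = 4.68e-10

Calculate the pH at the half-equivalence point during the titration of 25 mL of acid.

At half-equivalence [HA] = [A⁻], so Henderson-Hasselbalch gives pH = pKa = -log(4.68e-10) = 9.33.

pH = pKa = 9.33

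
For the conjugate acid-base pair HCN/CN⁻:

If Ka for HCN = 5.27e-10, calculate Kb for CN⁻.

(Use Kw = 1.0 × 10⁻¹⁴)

For a conjugate pair Ka × Kb = Kw, so Kb = Kw/Ka = 1.0 × 10⁻¹⁴ / 5.27e-10 = 1.90e-05.

K_b = 1.90e-05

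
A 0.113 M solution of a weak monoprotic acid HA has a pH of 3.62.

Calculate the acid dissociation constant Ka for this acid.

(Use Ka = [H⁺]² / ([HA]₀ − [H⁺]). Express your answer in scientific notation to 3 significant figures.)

[H⁺] = 10^(−pH) = 10^(−3.62) = 2.399e-04 M. For HA ⇌ H⁺ + A⁻, Ka = [H⁺][A⁻]/[HA] = [H⁺]² / ([HA]₀ − [H⁺]) = (2.399e-04)² / (0.113 − 2.399e-04) = 5.10e-07.

K_a = 5.10e-07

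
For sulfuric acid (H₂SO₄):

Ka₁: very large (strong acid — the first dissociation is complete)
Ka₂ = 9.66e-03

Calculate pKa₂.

pKa₂ = -log(Ka₂) = -log(9.66e-03) = 2.02.

pK_{a2} = 2.02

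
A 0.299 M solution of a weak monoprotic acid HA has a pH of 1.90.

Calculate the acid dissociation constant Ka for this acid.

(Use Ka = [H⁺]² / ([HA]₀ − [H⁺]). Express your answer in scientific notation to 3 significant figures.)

[H⁺] = 10^(−pH) = 10^(−1.90) = 1.259e-02 M. For HA ⇌ H⁺ + A⁻, Ka = [H⁺][A⁻]/[HA] = [H⁺]² / ([HA]₀ − [H⁺]) = (1.259e-02)² / (0.299 − 1.259e-02) = 5.53e-04.

K_a = 5.53e-04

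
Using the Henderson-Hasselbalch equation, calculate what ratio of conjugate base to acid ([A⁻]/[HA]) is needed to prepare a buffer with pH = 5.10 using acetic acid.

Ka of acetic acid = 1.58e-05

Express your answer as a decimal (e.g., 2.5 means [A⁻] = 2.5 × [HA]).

pKa = -log(1.58e-05) = 4.8013. pH = pKa + log([A⁻]/[HA]), so log([A⁻]/[HA]) = pH − pKa = 5.10 − 4.8013 = 0.2987. [A⁻]/[HA] = 10^(0.2987) = 1.99

[A⁻]/[HA] = 1.99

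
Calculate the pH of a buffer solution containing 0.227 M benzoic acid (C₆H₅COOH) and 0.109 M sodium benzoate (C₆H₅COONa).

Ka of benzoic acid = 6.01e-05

pKa = -log(6.01e-05) = 4.22. pH = pKa + log([A⁻]/[HA]) = 4.22 + log(0.109/0.227)

pH = 3.90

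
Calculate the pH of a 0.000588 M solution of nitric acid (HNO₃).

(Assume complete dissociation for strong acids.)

[H⁺] = 0.000588 M for strong acid. pH = -log[H⁺] = -log(0.000588)

pH = 3.23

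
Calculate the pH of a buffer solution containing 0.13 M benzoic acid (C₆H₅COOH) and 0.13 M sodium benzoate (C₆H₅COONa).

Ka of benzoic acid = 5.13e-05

pKa = -log(5.13e-05) = 4.29. pH = pKa + log([A⁻]/[HA]) = 4.29 + log(0.13/0.13)

pH = 4.29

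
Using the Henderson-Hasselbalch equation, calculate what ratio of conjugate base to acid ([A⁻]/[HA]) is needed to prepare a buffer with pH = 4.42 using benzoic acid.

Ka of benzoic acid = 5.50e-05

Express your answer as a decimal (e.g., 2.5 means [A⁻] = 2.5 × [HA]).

pKa = -log(5.50e-05) = 4.2596. pH = pKa + log([A⁻]/[HA]), so log([A⁻]/[HA]) = pH − pKa = 4.42 − 4.2596 = 0.1604. [A⁻]/[HA] = 10^(0.1604) = 1.45

[A⁻]/[HA] = 1.45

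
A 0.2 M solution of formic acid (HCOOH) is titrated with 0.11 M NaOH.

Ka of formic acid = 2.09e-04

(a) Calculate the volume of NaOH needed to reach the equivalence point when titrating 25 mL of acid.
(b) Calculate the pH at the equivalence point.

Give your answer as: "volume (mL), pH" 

moles acid = 0.2 × 25/1000 = 0.005 mol; V_base = moles/0.11 × 1000 = 45.5 mL. At equivalence only the conjugate base is present: [A⁻] = 0.005/0.070 = 7.0968e-02 M. Kb = Kw/Ka = 4.78e-11; [OH⁻] = √(Kb × [A⁻]) = 1.8427e-06; pOH = 5.73; pH = 14 - pOH = 8.27.

V = 45.5 mL, pH = 8.27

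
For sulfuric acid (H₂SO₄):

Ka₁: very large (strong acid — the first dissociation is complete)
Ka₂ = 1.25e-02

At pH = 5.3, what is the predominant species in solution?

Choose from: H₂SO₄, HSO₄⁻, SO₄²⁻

The first dissociation is complete, so H₂SO₄ itself is never the predominant species in water; pKa₂ = -log(1.25e-02) = 1.90. For a polyprotic acid the predominant species crosses at each pKa: below pKa_n the protonated form dominates, above it the deprotonated form does. At pH = 5.3, the predominant species is SO₄²⁻.

SO₄²⁻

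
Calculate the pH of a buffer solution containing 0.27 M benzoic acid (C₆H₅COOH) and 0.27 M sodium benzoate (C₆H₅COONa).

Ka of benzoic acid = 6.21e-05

pKa = -log(6.21e-05) = 4.21. pH = pKa + log([A⁻]/[HA]) = 4.21 + log(0.27/0.27)

pH = 4.21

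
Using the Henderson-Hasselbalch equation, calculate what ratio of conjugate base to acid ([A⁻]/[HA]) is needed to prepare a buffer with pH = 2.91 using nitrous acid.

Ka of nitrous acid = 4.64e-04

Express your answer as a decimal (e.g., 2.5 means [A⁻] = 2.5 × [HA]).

pKa = -log(4.64e-04) = 3.3335. pH = pKa + log([A⁻]/[HA]), so log([A⁻]/[HA]) = pH − pKa = 2.91 − 3.3335 = -0.4235. [A⁻]/[HA] = 10^(-0.4235) = 0.377

[A⁻]/[HA] = 0.377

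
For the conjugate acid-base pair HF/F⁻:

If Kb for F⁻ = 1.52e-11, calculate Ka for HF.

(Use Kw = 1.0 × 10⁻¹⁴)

For a conjugate pair Ka × Kb = Kw, so Ka = Kw/Kb = 1.0 × 10⁻¹⁴ / 1.52e-11 = 6.58e-04.

K_a = 6.58e-04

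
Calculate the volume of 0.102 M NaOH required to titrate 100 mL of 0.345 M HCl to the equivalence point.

At equivalence: moles acid = moles base. moles HCl = 0.345 × 100/1000 = 0.0345 mol. V_base = moles / 0.102 × 1000 = 338.2 mL.

V_{base} = 338.2 mL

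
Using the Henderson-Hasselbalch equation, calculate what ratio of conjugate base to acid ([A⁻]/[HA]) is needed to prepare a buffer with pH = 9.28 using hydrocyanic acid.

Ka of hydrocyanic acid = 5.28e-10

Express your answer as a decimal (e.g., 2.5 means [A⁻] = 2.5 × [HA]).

pKa = -log(5.28e-10) = 9.2774. pH = pKa + log([A⁻]/[HA]), so log([A⁻]/[HA]) = pH − pKa = 9.28 − 9.2774 = 0.0026. [A⁻]/[HA] = 10^(0.0026) = 1.01

[A⁻]/[HA] = 1.01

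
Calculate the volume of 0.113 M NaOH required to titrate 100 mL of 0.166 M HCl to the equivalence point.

At equivalence: moles acid = moles base. moles HCl = 0.166 × 100/1000 = 0.0166 mol. V_base = moles / 0.113 × 1000 = 146.9 mL.

V_{base} = 146.9 mL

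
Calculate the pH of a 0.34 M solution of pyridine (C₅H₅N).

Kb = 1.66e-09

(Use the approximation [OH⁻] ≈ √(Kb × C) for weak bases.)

[OH⁻] = √(Kb × C) = √(1.66e-09 × 0.34) = 2.3757e-05. pOH = 4.62, pH = 14 - pOH

pH = 9.38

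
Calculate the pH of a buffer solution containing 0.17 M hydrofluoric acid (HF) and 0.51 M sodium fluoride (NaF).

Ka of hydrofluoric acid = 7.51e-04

pKa = -log(7.51e-04) = 3.12. pH = pKa + log([A⁻]/[HA]) = 3.12 + log(0.51/0.17)

pH = 3.60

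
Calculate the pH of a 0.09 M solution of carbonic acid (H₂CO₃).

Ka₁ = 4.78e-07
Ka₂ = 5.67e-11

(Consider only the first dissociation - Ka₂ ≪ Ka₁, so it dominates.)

First dissociation dominates. From Ka₁ = [H⁺][HA⁻]/[H₂A], x² + Ka₁·x − Ka₁·C = 0 with C = 0.09 M and Ka₁ = 4.78e-07. Solving: [H⁺] = (−Ka₁ + √(Ka₁² + 4·Ka₁·C)) / 2 = 2.0717e-04 M. pH = -log(2.0717e-04) = 3.68.

pH = 3.68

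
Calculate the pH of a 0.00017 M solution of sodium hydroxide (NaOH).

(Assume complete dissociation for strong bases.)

[OH⁻] = 0.00017 M for strong base. pOH = -log[OH⁻] = 3.77, pH = 14 - pOH

pH = 10.23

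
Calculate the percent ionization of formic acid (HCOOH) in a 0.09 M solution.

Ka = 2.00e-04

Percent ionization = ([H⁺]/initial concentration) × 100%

Using Ka equilibrium: x² + Ka×x - Ka×C = 0. Solving: [H⁺] = 4.1438e-03. Percent = (4.1438e-03/0.09) × 100

Percent ionization = 4.6%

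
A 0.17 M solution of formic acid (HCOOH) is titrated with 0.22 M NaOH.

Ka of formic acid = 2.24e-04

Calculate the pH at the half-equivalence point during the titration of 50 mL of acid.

At half-equivalence [HA] = [A⁻], so Henderson-Hasselbalch gives pH = pKa = -log(2.24e-04) = 3.65.

pH = pKa = 3.65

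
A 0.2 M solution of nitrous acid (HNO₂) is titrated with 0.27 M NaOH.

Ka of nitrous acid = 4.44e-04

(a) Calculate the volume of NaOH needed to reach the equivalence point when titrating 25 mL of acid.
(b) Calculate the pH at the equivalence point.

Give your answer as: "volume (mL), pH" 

moles acid = 0.2 × 25/1000 = 0.005 mol; V_base = moles/0.27 × 1000 = 18.5 mL. At equivalence only the conjugate base is present: [A⁻] = 0.005/0.044 = 1.1489e-01 M. Kb = Kw/Ka = 2.25e-11; [OH⁻] = √(Kb × [A⁻]) = 1.6086e-06; pOH = 5.79; pH = 14 - pOH = 8.21.

V = 18.5 mL, pH = 8.21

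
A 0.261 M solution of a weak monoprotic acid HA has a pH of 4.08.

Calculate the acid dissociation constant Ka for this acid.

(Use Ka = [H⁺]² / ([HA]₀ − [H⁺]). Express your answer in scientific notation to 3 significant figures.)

[H⁺] = 10^(−pH) = 10^(−4.08) = 8.318e-05 M. For HA ⇌ H⁺ + A⁻, Ka = [H⁺][A⁻]/[HA] = [H⁺]² / ([HA]₀ − [H⁺]) = (8.318e-05)² / (0.261 − 8.318e-05) = 2.65e-08.

K_a = 2.65e-08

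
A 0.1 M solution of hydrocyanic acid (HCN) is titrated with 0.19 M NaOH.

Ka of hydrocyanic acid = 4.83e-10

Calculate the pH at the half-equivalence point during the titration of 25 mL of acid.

At half-equivalence [HA] = [A⁻], so Henderson-Hasselbalch gives pH = pKa = -log(4.83e-10) = 9.32.

pH = pKa = 9.32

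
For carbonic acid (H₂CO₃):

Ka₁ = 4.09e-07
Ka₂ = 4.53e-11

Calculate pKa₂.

pKa₂ = -log(Ka₂) = -log(4.53e-11) = 10.34.

pK_{a2} = 10.34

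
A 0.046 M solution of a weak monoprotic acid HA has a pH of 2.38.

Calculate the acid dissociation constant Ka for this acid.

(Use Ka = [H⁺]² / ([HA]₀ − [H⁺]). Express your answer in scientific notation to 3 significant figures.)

[H⁺] = 10^(−pH) = 10^(−2.38) = 4.169e-03 M. For HA ⇌ H⁺ + A⁻, Ka = [H⁺][A⁻]/[HA] = [H⁺]² / ([HA]₀ − [H⁺]) = (4.169e-03)² / (0.046 − 4.169e-03) = 4.15e-04.

K_a = 4.15e-04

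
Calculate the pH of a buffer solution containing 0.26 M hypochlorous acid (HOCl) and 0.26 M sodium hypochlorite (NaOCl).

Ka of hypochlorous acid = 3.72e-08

pKa = -log(3.72e-08) = 7.43. pH = pKa + log([A⁻]/[HA]) = 7.43 + log(0.26/0.26)

pH = 7.43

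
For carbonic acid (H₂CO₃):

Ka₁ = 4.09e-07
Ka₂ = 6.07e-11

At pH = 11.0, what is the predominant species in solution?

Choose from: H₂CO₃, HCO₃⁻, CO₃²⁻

pKa₁ = 6.39, pKa₂ = 10.22. For a polyprotic acid the predominant species crosses at each pKa: below pKa_n the protonated form dominates, above it the deprotonated form does. At pH = 11.0, the predominant species is CO₃²⁻.

CO₃²⁻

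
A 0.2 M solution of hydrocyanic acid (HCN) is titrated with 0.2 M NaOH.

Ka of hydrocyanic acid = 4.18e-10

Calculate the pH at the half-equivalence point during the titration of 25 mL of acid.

At half-equivalence [HA] = [A⁻], so Henderson-Hasselbalch gives pH = pKa = -log(4.18e-10) = 9.38.

pH = pKa = 9.38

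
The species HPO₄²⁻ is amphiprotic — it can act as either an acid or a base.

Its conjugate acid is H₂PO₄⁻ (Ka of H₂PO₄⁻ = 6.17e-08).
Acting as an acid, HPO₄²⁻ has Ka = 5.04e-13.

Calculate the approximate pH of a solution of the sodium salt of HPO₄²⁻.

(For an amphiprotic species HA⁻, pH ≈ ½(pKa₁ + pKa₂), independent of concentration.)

pKa₁ = -log(6.17e-08) = 7.21; pKa₂ = -log(5.04e-13) = 12.30. For an amphiprotic species, pH ≈ ½(pKa₁ + pKa₂) = ½(7.21 + 12.30) = 9.75.

pH = 9.75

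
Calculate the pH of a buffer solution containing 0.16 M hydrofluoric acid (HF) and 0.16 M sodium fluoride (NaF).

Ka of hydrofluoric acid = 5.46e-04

pKa = -log(5.46e-04) = 3.26. pH = pKa + log([A⁻]/[HA]) = 3.26 + log(0.16/0.16)

pH = 3.26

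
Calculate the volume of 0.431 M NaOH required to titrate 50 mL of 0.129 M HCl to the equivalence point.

At equivalence: moles acid = moles base. moles HCl = 0.129 × 50/1000 = 0.00645 mol. V_base = moles / 0.431 × 1000 = 15.0 mL.

V_{base} = 15.0 mL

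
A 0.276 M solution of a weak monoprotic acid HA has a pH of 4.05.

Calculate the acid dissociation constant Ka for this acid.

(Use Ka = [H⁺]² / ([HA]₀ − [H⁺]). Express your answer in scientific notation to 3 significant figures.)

[H⁺] = 10^(−pH) = 10^(−4.05) = 8.913e-05 M. For HA ⇌ H⁺ + A⁻, Ka = [H⁺][A⁻]/[HA] = [H⁺]² / ([HA]₀ − [H⁺]) = (8.913e-05)² / (0.276 − 8.913e-05) = 2.88e-08.

K_a = 2.88e-08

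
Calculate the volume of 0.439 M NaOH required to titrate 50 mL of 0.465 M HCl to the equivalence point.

At equivalence: moles acid = moles base. moles HCl = 0.465 × 50/1000 = 0.02325 mol. V_base = moles / 0.439 × 1000 = 53.0 mL.

V_{base} = 53.0 mL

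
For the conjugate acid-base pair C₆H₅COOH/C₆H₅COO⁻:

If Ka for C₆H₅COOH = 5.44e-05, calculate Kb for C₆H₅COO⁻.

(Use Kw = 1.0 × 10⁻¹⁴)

For a conjugate pair Ka × Kb = Kw, so Kb = Kw/Ka = 1.0 × 10⁻¹⁴ / 5.44e-05 = 1.84e-10.

K_b = 1.84e-10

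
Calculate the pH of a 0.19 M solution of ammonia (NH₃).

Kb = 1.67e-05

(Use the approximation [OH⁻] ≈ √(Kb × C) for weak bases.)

[OH⁻] = √(Kb × C) = √(1.67e-05 × 0.19) = 1.7813e-03. pOH = 2.75, pH = 14 - pOH

pH = 11.25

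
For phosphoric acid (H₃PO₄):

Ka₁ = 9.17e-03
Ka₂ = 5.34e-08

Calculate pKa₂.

pKa₂ = -log(Ka₂) = -log(5.34e-08) = 7.27.

pK_{a2} = 7.27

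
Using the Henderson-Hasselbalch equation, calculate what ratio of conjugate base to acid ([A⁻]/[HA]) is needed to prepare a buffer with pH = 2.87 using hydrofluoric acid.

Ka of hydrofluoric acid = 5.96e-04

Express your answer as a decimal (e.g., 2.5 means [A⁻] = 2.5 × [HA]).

pKa = -log(5.96e-04) = 3.2248. pH = pKa + log([A⁻]/[HA]), so log([A⁻]/[HA]) = pH − pKa = 2.87 − 3.2248 = -0.3548. [A⁻]/[HA] = 10^(-0.3548) = 0.442

[A⁻]/[HA] = 0.442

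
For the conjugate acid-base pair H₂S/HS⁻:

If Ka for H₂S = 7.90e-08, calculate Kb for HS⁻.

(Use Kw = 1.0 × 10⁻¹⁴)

For a conjugate pair Ka × Kb = Kw, so Kb = Kw/Ka = 1.0 × 10⁻¹⁴ / 7.90e-08 = 1.27e-07.

K_b = 1.27e-07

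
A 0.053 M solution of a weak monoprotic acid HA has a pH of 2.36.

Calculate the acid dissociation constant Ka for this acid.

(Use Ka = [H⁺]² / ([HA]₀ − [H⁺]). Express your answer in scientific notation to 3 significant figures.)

[H⁺] = 10^(−pH) = 10^(−2.36) = 4.365e-03 M. For HA ⇌ H⁺ + A⁻, Ka = [H⁺][A⁻]/[HA] = [H⁺]² / ([HA]₀ − [H⁺]) = (4.365e-03)² / (0.053 − 4.365e-03) = 3.92e-04.

K_a = 3.92e-04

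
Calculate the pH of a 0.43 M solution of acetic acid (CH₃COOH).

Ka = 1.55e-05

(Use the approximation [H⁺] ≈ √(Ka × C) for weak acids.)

[H⁺] = √(Ka × C) = √(1.55e-05 × 0.43) = 2.5817e-03. pH = -log(2.5817e-03)

pH = 2.59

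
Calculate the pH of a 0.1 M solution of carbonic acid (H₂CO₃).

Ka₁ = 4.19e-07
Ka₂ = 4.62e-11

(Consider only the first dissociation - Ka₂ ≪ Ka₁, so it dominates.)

First dissociation dominates. From Ka₁ = [H⁺][HA⁻]/[H₂A], x² + Ka₁·x − Ka₁·C = 0 with C = 0.1 M and Ka₁ = 4.19e-07. Solving: [H⁺] = (−Ka₁ + √(Ka₁² + 4·Ka₁·C)) / 2 = 2.0449e-04 M. pH = -log(2.0449e-04) = 3.69.

pH = 3.69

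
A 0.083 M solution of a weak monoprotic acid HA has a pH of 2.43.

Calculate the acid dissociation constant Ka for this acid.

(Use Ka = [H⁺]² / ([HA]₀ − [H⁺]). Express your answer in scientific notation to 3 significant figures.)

[H⁺] = 10^(−pH) = 10^(−2.43) = 3.715e-03 M. For HA ⇌ H⁺ + A⁻, Ka = [H⁺][A⁻]/[HA] = [H⁺]² / ([HA]₀ − [H⁺]) = (3.715e-03)² / (0.083 − 3.715e-03) = 1.74e-04.

K_a = 1.74e-04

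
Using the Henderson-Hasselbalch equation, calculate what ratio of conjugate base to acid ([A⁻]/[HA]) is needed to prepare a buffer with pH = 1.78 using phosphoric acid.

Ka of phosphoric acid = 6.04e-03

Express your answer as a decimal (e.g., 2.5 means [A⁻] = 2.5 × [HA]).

pKa = -log(6.04e-03) = 2.2190. pH = pKa + log([A⁻]/[HA]), so log([A⁻]/[HA]) = pH − pKa = 1.78 − 2.2190 = -0.4390. [A⁻]/[HA] = 10^(-0.4390) = 0.364

[A⁻]/[HA] = 0.364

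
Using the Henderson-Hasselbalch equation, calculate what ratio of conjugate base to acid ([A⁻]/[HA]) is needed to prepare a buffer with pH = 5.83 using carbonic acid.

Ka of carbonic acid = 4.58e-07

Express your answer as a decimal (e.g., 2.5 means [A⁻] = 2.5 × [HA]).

pKa = -log(4.58e-07) = 6.3391. pH = pKa + log([A⁻]/[HA]), so log([A⁻]/[HA]) = pH − pKa = 5.83 − 6.3391 = -0.5091. [A⁻]/[HA] = 10^(-0.5091) = 0.310

[A⁻]/[HA] = 0.310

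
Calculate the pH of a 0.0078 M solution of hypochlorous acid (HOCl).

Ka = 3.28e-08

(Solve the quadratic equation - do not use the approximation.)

x² + Ka×x - Ka×C = 0. Using quadratic formula: [H⁺] = 1.5979e-05

pH = 4.80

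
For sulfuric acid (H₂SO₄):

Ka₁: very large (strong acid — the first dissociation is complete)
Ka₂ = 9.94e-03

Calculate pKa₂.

pKa₂ = -log(Ka₂) = -log(9.94e-03) = 2.00.

pK_{a2} = 2.00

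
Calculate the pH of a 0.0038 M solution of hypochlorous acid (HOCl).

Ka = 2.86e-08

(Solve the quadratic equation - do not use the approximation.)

x² + Ka×x - Ka×C = 0. Using quadratic formula: [H⁺] = 1.0411e-05

pH = 4.98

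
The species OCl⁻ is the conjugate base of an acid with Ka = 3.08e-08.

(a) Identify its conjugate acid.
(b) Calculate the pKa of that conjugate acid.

(a) The conjugate acid is formed by adding one H⁺ to OCl⁻, giving HOCl. (b) pKa = -log(Ka) = -log(3.08e-08) = 7.51.

Conjugate acid: HOCl; pK_a = 7.51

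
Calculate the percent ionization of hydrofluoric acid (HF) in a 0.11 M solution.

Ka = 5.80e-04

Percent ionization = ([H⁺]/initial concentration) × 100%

Using Ka equilibrium: x² + Ka×x - Ka×C = 0. Solving: [H⁺] = 7.7028e-03. Percent = (7.7028e-03/0.11) × 100

Percent ionization = 7%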